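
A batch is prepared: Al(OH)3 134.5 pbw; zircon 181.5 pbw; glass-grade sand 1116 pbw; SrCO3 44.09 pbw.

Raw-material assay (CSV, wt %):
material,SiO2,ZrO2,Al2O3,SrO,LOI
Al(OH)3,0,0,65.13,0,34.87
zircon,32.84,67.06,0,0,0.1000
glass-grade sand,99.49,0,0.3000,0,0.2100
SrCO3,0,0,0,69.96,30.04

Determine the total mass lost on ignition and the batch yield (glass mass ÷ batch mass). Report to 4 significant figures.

In-progress results are printed (rounded to 4 significant figures) when written out — all internal work holds full float precision throughout. Each reported figure carries a single rounding — derived quantities are re-derived using the weight values for 1413 pbw of glass at full float precision (the totals, yield, net glass mass, four oxide percentages, LOI), as given in either problem or answer.
Loss on ignition, line by line:
  Al(OH)3: 134.5 × 0.3487 = 46.90 pbw
  zircon: 181.5 × 0.001000 = 0.1815 pbw
  glass-grade sand: 1116 × 0.002100 = 2.344 pbw
  SrCO3: 44.09 × 0.3004 = 13.24 pbw
Total LOI = 62.67 pbw
Glass = batch − LOI = 1476 − 62.67 = 1413 pbw

LOI loss = 62.67 pbw; glass = 1413 pbw; yield = 95.75%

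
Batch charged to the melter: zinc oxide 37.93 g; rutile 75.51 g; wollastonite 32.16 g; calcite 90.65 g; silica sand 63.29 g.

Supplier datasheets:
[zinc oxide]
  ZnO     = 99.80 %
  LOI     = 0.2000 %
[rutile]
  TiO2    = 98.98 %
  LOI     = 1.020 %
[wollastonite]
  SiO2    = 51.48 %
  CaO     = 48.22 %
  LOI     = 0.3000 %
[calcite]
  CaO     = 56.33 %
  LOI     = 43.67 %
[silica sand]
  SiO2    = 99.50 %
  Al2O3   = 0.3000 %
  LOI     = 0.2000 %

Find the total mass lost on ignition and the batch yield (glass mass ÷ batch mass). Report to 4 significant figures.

LOI loss = 40.66 g; glass = 258.9 g; yield = 86.43%

Intermediates are printed rounded to four significant digits at each printed step; full float precision is held through every step — exactly one rounding is applied to each reported result; all derived quantities are re-derived in full float precision (ignition loss, yield, five oxide percentages, the totals, glass mass) from the batch weights at 258.9 g of glass exactly as printed in question or answer.
Per-material ignition loss:
  zinc oxide: 37.93 × 0.002000 = 0.07586 g
  rutile: 75.51 × 0.01020 = 0.7702 g
  wollastonite: 32.16 × 0.003000 = 0.09648 g
  calcite: 90.65 × 0.4367 = 39.59 g
  silica sand: 63.29 × 0.002000 = 0.1266 g
Total LOI = 40.66 g
Glass = batch − LOI = 299.5 − 40.66 = 258.9 g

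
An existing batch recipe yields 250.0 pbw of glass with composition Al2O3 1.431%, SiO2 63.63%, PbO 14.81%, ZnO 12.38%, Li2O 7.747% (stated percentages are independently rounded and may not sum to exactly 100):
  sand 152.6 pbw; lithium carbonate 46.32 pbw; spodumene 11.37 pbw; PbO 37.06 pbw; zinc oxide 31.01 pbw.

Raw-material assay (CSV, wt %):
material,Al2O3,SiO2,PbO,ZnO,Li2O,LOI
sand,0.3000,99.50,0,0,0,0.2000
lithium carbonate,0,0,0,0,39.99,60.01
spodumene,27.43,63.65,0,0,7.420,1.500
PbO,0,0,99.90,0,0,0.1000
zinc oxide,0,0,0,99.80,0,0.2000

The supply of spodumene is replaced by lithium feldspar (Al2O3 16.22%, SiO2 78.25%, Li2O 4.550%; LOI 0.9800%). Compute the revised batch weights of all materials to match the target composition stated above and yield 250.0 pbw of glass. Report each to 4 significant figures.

Intermediates appear, rounded to 4 significant figures, in the working. Full float precision is carried through the solve. Each reported figure is rounded exactly once — derived quantities are rebuilt from the batch weights at 250.0 pbw of glass in full float precision (LOI, yield, the totals, five oxide percentages, glass mass) as given in the question or the answer.
Target oxide masses per 250.0 pbw glass:
  Al2O3: 1.431% × 250.0 = 3.578 pbw
  SiO2: 63.63% × 250.0 = 159.1 pbw
  PbO: 14.81% × 250.0 = 37.02 pbw
  ZnO: 12.38% × 250.0 = 30.95 pbw
  Li2O: 7.747% × 250.0 = 19.37 pbw
Verifying the oxide balance on the weights just shown, per the basis as stated (summed amounts equal target values up to rounding of the answer):
  Al2O3: 144.6·0.003000 + 19.38·0.1622 = 3.577 pbw (target 3.578 pbw)
  SiO2: 144.6·0.9950 + 19.38·0.7825 = 159.0 pbw (target 159.1 pbw)
  PbO: 37.06·0.9990 = 37.02 pbw (target 37.02 pbw)
  ZnO: 31.01·0.9980 = 30.95 pbw (target 30.95 pbw)
  Li2O: 46.23·0.3999 + 19.38·0.04550 = 19.37 pbw (target 19.37 pbw)
Glass mass check: net batch after ignition = 250.0 pbw (the targets, summed, come to 250.0 pbw; with the basis standing at 250.0 pbw — gaps are rounding artifacts).
Adding the batch up: Σ batch = 278.3 pbw; LOI loss = Σ batch·LOI = 28.32 pbw; yield, glass over the total, = 89.82%.

Revised batch per 250.0 pbw glass:
  sand: 144.6 pbw
  lithium carbonate: 46.23 pbw
  lithium feldspar: 19.38 pbw
  PbO: 37.06 pbw
  zinc oxide: 31.01 pbw
Total batch = 278.3 pbw; LOI loss = 28.32 pbw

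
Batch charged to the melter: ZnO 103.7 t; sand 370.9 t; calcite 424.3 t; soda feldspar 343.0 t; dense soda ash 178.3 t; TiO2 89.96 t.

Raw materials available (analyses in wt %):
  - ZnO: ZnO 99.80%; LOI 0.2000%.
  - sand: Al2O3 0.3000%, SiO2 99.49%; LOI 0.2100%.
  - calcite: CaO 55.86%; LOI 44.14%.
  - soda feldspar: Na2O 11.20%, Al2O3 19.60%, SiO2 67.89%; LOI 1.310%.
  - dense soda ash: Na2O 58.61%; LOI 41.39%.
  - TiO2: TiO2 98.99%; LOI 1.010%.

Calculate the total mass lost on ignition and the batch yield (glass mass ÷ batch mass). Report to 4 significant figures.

LOI loss = 267.5 t; glass = 1243 t; yield = 82.29%

Mid-chain values appear with 4-significant-digit rounding in the printout — all internal work keeps full precision end to end; each reported number includes exactly one rounding — derived quantities are recomputed from the weighed amounts at 1243 t of glass at full precision (the six compositions, the yield, LOI, the totals, glass mass) as written in the question or the answer.
Each material's LOI contribution:
  ZnO: 103.7 × 0.002000 = 0.2074 t
  sand: 370.9 × 0.002100 = 0.7789 t
  calcite: 424.3 × 0.4414 = 187.3 t
  soda feldspar: 343.0 × 0.01310 = 4.493 t
  dense soda ash: 178.3 × 0.4139 = 73.80 t
  TiO2: 89.96 × 0.01010 = 0.9086 t
Total LOI = 267.5 t
Glass = batch − LOI = 1510 − 267.5 = 1243 t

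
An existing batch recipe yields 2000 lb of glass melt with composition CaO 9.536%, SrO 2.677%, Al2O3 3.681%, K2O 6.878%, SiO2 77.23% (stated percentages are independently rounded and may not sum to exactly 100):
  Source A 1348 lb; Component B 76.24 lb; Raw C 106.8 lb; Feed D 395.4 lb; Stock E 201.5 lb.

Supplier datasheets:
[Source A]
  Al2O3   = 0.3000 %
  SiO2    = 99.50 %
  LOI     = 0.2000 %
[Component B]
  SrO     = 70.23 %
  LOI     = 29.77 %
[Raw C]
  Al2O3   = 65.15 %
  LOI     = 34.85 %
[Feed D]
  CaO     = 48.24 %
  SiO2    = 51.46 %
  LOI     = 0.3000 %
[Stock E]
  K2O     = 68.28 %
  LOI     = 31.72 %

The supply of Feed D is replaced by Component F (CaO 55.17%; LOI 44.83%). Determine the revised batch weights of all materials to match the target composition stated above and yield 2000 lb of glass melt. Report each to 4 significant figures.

Revised batch per 2000 lb glass melt:
  Source A: 1552 lb
  Component B: 76.24 lb
  Raw C: 105.9 lb
  Component F: 345.7 lb
  Stock E: 201.5 lb
Total batch = 2281 lb; LOI loss = 281.6 lb

The working math holds exact precision at every stage. In-progress results are printed (rounded to 4 significant figures) at each printed step — a single rounding finalizes every reported number. All derived quantities, including five oxide percentages, the yield, glass mass, the totals, LOI, are computed from the weighed amounts for 2000 lb of glass at full float precision, as they appear in the problem or answer text.
The oxide mass targets at 2000 lb glass melt:
  CaO: 9.536% × 2000 = 190.7 lb
  SrO: 2.677% × 2000 = 53.54 lb
  Al2O3: 3.681% × 2000 = 73.62 lb
  K2O: 6.878% × 2000 = 137.6 lb
  SiO2: 77.23% × 2000 = 1545 lb
Verifying the oxide balance with the batch weights as given, per the basis as stated (oxide sums agree with the targets up to rounding of the answer):
  CaO: 345.7·0.5517 = 190.7 lb (target 190.7 lb)
  SrO: 76.24·0.7023 = 53.54 lb (target 53.54 lb)
  Al2O3: 1552·0.003000 + 105.9·0.6515 = 73.65 lb (target 73.62 lb)
  K2O: 201.5·0.6828 = 137.6 lb (target 137.6 lb)
  SiO2: 1552·0.9950 = 1544 lb (target 1545 lb)
Auditing the glass mass value: net batch after ignition = 2000 lb (oxide target masses add up to 2000 lb; versus the stated basis of 2000 lb — gaps are rounding artifacts).
Total batch = Σ batch = 2281 lb; LOI removed, Σ of batch·LOI: 281.6 lb; glass ÷ batch gives a yield of 87.66%.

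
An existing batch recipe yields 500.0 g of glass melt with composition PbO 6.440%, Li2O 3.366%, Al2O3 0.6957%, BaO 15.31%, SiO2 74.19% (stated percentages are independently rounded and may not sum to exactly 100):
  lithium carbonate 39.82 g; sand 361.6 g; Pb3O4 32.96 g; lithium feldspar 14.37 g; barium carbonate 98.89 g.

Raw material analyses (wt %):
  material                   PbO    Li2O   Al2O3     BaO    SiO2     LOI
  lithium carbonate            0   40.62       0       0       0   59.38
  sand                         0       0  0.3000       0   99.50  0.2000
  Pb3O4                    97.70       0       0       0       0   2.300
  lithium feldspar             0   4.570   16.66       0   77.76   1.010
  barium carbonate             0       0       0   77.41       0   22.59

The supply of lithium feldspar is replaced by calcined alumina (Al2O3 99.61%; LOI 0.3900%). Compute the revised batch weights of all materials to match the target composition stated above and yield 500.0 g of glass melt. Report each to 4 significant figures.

Revised batch per 500.0 g glass melt:
  lithium carbonate: 41.43 g
  sand: 372.8 g
  Pb3O4: 32.96 g
  calcined alumina: 2.369 g
  barium carbonate: 98.89 g
Total batch = 548.4 g; LOI loss = 48.45 g

The whole derivation runs at exact precision in every operation; rounding to four significant digits applies to each mid-chain value as printed. Each reported number includes exactly one rounding. All derived quantities are rebuilt in exact precision (five oxide percentages, the totals, ignition loss, the yield, glass mass) starting from the weights for 500.0 g of glass, as quoted within either problem or answer.
The oxide mass targets at 500.0 g glass melt:
  PbO: 6.440% × 500.0 = 32.20 g
  Li2O: 3.366% × 500.0 = 16.83 g
  Al2O3: 0.6957% × 500.0 = 3.478 g
  BaO: 15.31% × 500.0 = 76.55 g
  SiO2: 74.19% × 500.0 = 371.0 g
Balance tally, oxide-wise, per the reported batch figures, on the stated basis (summed amounts equal target values up to rounding of the answer):
  PbO: 32.96·0.9770 = 32.20 g (target 32.20 g)
  Li2O: 41.43·0.4062 = 16.83 g (target 16.83 g)
  Al2O3: 372.8·0.003000 + 2.369·0.9961 = 3.478 g (target 3.478 g)
  BaO: 98.89·0.7741 = 76.55 g (target 76.55 g)
  SiO2: 372.8·0.9950 = 370.9 g (target 371.0 g)
Glass-mass bookkeeping: total charge less LOI = 500.0 g (per-oxide target masses sum to 500.0 g; stated basis 500.0 g — rounding explains the deltas).
Batch total: Σ batch = 548.4 g; ignition loss, Σ(batch × LOI) = 48.45 g; the yield ratio, glass ÷ batch: 91.17%.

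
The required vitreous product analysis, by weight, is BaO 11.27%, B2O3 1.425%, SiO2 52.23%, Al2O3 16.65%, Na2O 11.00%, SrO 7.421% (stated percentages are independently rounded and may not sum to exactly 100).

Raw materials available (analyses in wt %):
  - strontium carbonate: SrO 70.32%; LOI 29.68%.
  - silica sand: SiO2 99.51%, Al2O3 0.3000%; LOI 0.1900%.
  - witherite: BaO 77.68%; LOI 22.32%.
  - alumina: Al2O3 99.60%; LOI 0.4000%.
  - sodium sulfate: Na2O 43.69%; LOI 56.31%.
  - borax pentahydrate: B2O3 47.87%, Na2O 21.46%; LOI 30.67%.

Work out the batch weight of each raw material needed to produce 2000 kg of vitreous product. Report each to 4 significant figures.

Batch per 2000 kg vitreous product:
  strontium carbonate: 211.1 kg
  silica sand: 1050 kg
  witherite: 290.2 kg
  alumina: 331.2 kg
  sodium sulfate: 474.3 kg
  borax pentahydrate: 59.54 kg
Total batch = 2416 kg; LOI loss = 416.1 kg; yield = 82.78%

The whole derivation keeps full precision at all times — working values are printed, rounded to four significant digits, when written out — every reported figure is rounded just once — derived quantities, which include yield, the totals, glass mass, the six compositions, ignition loss, are computed in full float precision, as quoted within problem or answer, using the weight values at 2000 kg of glass.
Per-oxide target masses for 2000 kg vitreous product:
  BaO: 11.27% × 2000 = 225.4 kg
  B2O3: 1.425% × 2000 = 28.50 kg
  SiO2: 52.23% × 2000 = 1045 kg
  Al2O3: 16.65% × 2000 = 333.0 kg
  Na2O: 11.00% × 2000 = 220.0 kg
  SrO: 7.421% × 2000 = 148.4 kg
A balance pass over the oxides, working from each reported weight, for the quoted basis mass (sum by sum, the targets are met once rounding is allowed for):
  BaO: 290.2·0.7768 = 225.4 kg (target 225.4 kg)
  B2O3: 59.54·0.4787 = 28.50 kg (target 28.50 kg)
  SiO2: 1050·0.9951 = 1045 kg (target 1045 kg)
  Al2O3: 1050·0.003000 + 331.2·0.9960 = 333.0 kg (target 333.0 kg)
  Na2O: 474.3·0.4369 + 59.54·0.2146 = 220.0 kg (target 220.0 kg)
  SrO: 211.1·0.7032 = 148.4 kg (target 148.4 kg)
Glass-mass bookkeeping: total charge less LOI = 2000 kg (the targets, summed, come to 2000 kg; with the basis standing at 2000 kg — differing by rounding only).
Batch total: Σ batch = 2416 kg; LOI removed, Σ of batch·LOI: 416.1 kg; yield = glass ÷ total batch = 82.78%.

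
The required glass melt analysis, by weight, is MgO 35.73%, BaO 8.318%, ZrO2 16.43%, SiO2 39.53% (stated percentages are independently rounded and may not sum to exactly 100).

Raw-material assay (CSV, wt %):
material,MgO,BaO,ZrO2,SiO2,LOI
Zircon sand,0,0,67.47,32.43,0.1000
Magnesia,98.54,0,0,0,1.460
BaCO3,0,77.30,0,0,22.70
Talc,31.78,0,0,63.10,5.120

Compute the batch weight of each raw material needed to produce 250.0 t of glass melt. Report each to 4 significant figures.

The whole derivation keeps exact precision end to end. Mid-chain values are printed with 4-significant-digit rounding on the page; a single rounding completes every reported value — all derived quantities are rebuilt in exact precision (glass mass, LOI, the yield, the four compositions, the totals) from the batch weights for 250.0 t of glass precisely as stated by the question or the answer.
Per-oxide target masses for 250.0 t glass melt:
  MgO: 35.73% × 250.0 = 89.32 t
  BaO: 8.318% × 250.0 = 20.80 t
  ZrO2: 16.43% × 250.0 = 41.08 t
  SiO2: 39.53% × 250.0 = 98.82 t
Per-oxide balance check from the weights as reported, on the stated basis (each sum matches its target mass modulo rounding of the values):
  MgO: 50.23·0.9854 + 125.3·0.3178 = 89.32 t (target 89.32 t)
  BaO: 26.90·0.7730 = 20.79 t (target 20.80 t)
  ZrO2: 60.88·0.6747 = 41.08 t (target 41.08 t)
  SiO2: 60.88·0.3243 + 125.3·0.6310 = 98.81 t (target 98.82 t)
Glass-mass bookkeeping: batch Σ − ignition loss = 250.0 t (targets for the oxides total 250.0 t; stated basis 250.0 t — gaps are rounding artifacts).
Batch total: Σ batch = 263.3 t; Σ batch·LOI gives LOI loss = 13.32 t; yield, glass over the total, = 94.94%.

Batch per 250.0 t glass melt:
  Zircon sand: 60.88 t
  Magnesia: 50.23 t
  BaCO3: 26.90 t
  Talc: 125.3 t
Total batch = 263.3 t; LOI loss = 13.32 t; yield = 94.94%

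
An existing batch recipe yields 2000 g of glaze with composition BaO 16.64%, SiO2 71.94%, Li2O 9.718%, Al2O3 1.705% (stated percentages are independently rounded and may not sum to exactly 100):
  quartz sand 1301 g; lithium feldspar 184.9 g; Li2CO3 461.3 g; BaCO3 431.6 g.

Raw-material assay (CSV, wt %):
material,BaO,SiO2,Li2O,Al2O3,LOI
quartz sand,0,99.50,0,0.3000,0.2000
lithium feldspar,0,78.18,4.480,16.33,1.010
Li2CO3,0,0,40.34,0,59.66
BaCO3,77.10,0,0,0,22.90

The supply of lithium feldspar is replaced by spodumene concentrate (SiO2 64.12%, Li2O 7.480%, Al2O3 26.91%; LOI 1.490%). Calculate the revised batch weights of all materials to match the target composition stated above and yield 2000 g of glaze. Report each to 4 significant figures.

All internal work runs at full precision at every stage; in-progress results are displayed, with 4-significant-figure rounding, in the printout; every reported result includes exactly one rounding. Derived quantities (totals, LOI, net glass mass, yield, four oxide percentages) are re-derived at exact precision from the batch weights for 2000 g of glass, exactly as shown in the problem or answer text.
The oxide mass targets at 2000 g glaze:
  BaO: 16.64% × 2000 = 332.8 g
  SiO2: 71.94% × 2000 = 1439 g
  Li2O: 9.718% × 2000 = 194.4 g
  Al2O3: 1.705% × 2000 = 34.10 g
Verifying the oxide balance on the weights just shown, against the basis in use (sums match the target masses given rounding of the digits):
  BaO: 431.6·0.7710 = 332.8 g (target 332.8 g)
  SiO2: 1374·0.9950 + 111.4·0.6412 = 1439 g (target 1439 g)
  Li2O: 111.4·0.07480 + 461.1·0.4034 = 194.3 g (target 194.4 g)
  Al2O3: 1374·0.003000 + 111.4·0.2691 = 34.10 g (target 34.10 g)
The glass-mass cross-check: net batch after ignition = 2000 g (the Σ of target masses is 2000 g; with the basis standing at 2000 g — gaps are rounding artifacts).
Whole-batch sum: Σ batch = 2378 g; ignition loss, Σ(batch × LOI) = 378.3 g; yield = glass ÷ total batch = 84.09%.

Revised batch per 2000 g glaze:
  quartz sand: 1374 g
  spodumene concentrate: 111.4 g
  Li2CO3: 461.1 g
  BaCO3: 431.6 g
Total batch = 2378 g; LOI loss = 378.3 g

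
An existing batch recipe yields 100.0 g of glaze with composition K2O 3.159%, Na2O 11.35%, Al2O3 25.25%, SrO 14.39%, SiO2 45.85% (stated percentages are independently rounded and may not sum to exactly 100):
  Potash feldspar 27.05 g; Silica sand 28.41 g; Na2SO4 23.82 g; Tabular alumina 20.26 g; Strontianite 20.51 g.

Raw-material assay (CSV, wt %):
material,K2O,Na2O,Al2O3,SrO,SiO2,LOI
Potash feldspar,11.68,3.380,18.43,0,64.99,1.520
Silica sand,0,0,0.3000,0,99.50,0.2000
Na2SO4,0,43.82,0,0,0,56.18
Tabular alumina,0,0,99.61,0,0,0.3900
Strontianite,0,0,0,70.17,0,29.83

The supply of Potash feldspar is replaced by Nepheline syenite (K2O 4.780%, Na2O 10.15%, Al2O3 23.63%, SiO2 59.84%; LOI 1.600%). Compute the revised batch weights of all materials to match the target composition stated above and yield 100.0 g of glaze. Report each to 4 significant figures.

Revised batch per 100.0 g glaze:
  Nepheline syenite: 66.09 g
  Silica sand: 6.335 g
  Na2SO4: 10.59 g
  Tabular alumina: 9.652 g
  Strontianite: 20.51 g
Total batch = 113.2 g; LOI loss = 13.18 g

The whole derivation runs at full precision at every stage — mid-chain values are shown rounded off to 4 significant figures when written out — each reported figure undergoes a single rounding; all derived quantities are computed using the weight values for 100.0 g of glass in full float precision (yield, ignition loss, the totals, five oxide percentages, glass mass) as they appear in either problem or answer.
The oxide mass targets at 100.0 g glaze:
  K2O: 3.159% × 100.0 = 3.159 g
  Na2O: 11.35% × 100.0 = 11.35 g
  Al2O3: 25.25% × 100.0 = 25.25 g
  SrO: 14.39% × 100.0 = 14.39 g
  SiO2: 45.85% × 100.0 = 45.85 g
Verifying the oxide balance from the weights as reported, per the basis as stated (each sum matches its target mass net of answer rounding effects):
  K2O: 66.09·0.04780 = 3.159 g (target 3.159 g)
  Na2O: 66.09·0.1015 + 10.59·0.4382 = 11.35 g (target 11.35 g)
  Al2O3: 66.09·0.2363 + 6.335·0.003000 + 9.652·0.9961 = 25.25 g (target 25.25 g)
  SrO: 20.51·0.7017 = 14.39 g (target 14.39 g)
  SiO2: 66.09·0.5984 + 6.335·0.9950 = 45.85 g (target 45.85 g)
Mass balance on the glass: net batch after ignition = 100.0 g (targets for the oxides total 100.0 g; versus the stated basis of 100.0 g — rounding explains the deltas).
Batch grand total — Σ batch = 113.2 g; loss to ignition Σ batch·LOI = 13.18 g; yield = glass ÷ total batch = 88.36%.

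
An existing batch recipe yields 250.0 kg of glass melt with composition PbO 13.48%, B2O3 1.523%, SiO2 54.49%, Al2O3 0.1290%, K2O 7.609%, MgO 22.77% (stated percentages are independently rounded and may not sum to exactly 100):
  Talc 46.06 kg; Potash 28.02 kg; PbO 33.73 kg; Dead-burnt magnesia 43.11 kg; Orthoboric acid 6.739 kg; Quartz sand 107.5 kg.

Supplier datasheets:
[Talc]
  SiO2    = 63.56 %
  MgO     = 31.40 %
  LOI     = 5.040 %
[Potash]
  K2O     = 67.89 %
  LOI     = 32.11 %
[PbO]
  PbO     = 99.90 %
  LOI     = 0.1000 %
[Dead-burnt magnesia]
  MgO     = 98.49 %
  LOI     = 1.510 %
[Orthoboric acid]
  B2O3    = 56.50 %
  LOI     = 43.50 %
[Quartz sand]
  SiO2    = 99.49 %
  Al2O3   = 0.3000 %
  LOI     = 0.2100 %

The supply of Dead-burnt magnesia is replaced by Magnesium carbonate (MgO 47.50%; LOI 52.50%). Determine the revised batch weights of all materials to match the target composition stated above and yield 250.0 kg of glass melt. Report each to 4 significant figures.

Revised batch per 250.0 kg glass melt:
  Talc: 46.06 kg
  Potash: 28.02 kg
  PbO: 33.73 kg
  Magnesium carbonate: 89.40 kg
  Orthoboric acid: 6.739 kg
  Quartz sand: 107.5 kg
Total batch = 311.4 kg; LOI loss = 61.44 kg

Each numeric step runs at full precision through the solve. In-progress results are rounded off to 4 significant digits when quoted. Each reported value includes exactly one rounding. Derived quantities are re-derived from the batch weights on 250.0 kg of glass in full float precision (six oxide percentages, totals, the yield, glass mass, LOI), as they appear in question or answer.
Target oxide masses per 250.0 kg glass melt:
  PbO: 13.48% × 250.0 = 33.70 kg
  B2O3: 1.523% × 250.0 = 3.808 kg
  SiO2: 54.49% × 250.0 = 136.2 kg
  Al2O3: 0.1290% × 250.0 = 0.3225 kg
  K2O: 7.609% × 250.0 = 19.02 kg
  MgO: 22.77% × 250.0 = 56.92 kg
Per-oxide balance check using the reported weights, at the basis given (sums match the target masses net of answer rounding effects):
  PbO: 33.73·0.9990 = 33.70 kg (target 33.70 kg)
  B2O3: 6.739·0.5650 = 3.808 kg (target 3.808 kg)
  SiO2: 46.06·0.6356 + 107.5·0.9949 = 136.2 kg (target 136.2 kg)
  Al2O3: 107.5·0.003000 = 0.3225 kg (target 0.3225 kg)
  K2O: 28.02·0.6789 = 19.02 kg (target 19.02 kg)
  MgO: 46.06·0.3140 + 89.40·0.4750 = 56.93 kg (target 56.92 kg)
Glass mass check: total batch − LOI = 250.0 kg (summing oxide targets gives 250.0 kg; with the basis standing at 250.0 kg — deltas are rounding alone).
Batch grand total — Σ batch = 311.4 kg; LOI loss = Σ batch·LOI = 61.44 kg; yield: glass divided by total = 80.27%.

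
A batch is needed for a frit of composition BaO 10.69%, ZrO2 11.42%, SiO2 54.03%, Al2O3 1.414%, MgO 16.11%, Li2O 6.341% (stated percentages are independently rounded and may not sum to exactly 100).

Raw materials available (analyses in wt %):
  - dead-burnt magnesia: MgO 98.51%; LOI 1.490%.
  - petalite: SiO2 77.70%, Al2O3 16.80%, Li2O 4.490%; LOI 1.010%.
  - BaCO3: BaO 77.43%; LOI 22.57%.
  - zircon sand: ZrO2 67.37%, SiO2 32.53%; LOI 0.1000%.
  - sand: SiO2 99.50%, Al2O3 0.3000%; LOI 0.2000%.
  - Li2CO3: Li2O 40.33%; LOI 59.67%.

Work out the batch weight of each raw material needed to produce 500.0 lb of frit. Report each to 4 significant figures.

Batch per 500.0 lb frit:
  dead-burnt magnesia: 81.77 lb
  petalite: 38.26 lb
  BaCO3: 69.03 lb
  zircon sand: 84.76 lb
  sand: 213.9 lb
  Li2CO3: 74.35 lb
Total batch = 562.1 lb; LOI loss = 62.06 lb; yield = 88.96%

Working values are displayed (rounded to 4 significant digits) as written — all internal work holds exact precision from first step to last — every reported result takes exactly one rounding — the derived quantities (ignition loss, yield, glass mass, six oxide percentages, totals) are re-derived from the batch weights for 500.0 lb of glass in exact precision as written in the problem or the answer.
Target masses of each oxide per 500.0 lb frit:
  BaO: 10.69% × 500.0 = 53.45 lb
  ZrO2: 11.42% × 500.0 = 57.10 lb
  SiO2: 54.03% × 500.0 = 270.2 lb
  Al2O3: 1.414% × 500.0 = 7.070 lb
  MgO: 16.11% × 500.0 = 80.55 lb
  Li2O: 6.341% × 500.0 = 31.70 lb
Sums-versus-targets review applying the batch weights above, versus the basis set out (summed amounts equal target values inside rounding margins):
  BaO: 69.03·0.7743 = 53.45 lb (target 53.45 lb)
  ZrO2: 84.76·0.6737 = 57.10 lb (target 57.10 lb)
  SiO2: 38.26·0.7770 + 84.76·0.3253 + 213.9·0.9950 = 270.1 lb (target 270.2 lb)
  Al2O3: 38.26·0.1680 + 213.9·0.003000 = 7.069 lb (target 7.070 lb)
  MgO: 81.77·0.9851 = 80.55 lb (target 80.55 lb)
  Li2O: 38.26·0.04490 + 74.35·0.4033 = 31.70 lb (target 31.70 lb)
Mass balance on the glass: net batch after ignition = 500.0 lb (the targets, summed, come to 500.0 lb; with the basis standing at 500.0 lb — differing by rounding only).
Adding the batch up: Σ batch = 562.1 lb; LOI loss = Σ batch·LOI = 62.06 lb; as yield: glass ÷ batch → 88.96%.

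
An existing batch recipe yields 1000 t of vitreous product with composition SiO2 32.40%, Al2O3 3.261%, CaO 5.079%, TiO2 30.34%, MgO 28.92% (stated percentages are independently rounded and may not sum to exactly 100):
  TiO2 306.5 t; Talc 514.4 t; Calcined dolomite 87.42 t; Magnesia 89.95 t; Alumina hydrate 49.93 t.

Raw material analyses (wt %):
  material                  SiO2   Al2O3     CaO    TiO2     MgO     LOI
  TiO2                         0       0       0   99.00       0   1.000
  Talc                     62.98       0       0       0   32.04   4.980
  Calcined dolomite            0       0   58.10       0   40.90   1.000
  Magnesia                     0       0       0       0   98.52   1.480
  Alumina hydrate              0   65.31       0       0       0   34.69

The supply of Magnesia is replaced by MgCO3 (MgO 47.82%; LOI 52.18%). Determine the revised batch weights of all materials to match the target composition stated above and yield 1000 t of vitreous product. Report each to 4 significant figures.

Revised batch per 1000 t vitreous product:
  TiO2: 306.5 t
  Talc: 514.4 t
  Calcined dolomite: 87.42 t
  MgCO3: 185.3 t
  Alumina hydrate: 49.93 t
Total batch = 1144 t; LOI loss = 143.6 t

The working math runs at full float precision at each step — the intermediate values are shown, rounded to 4 significant digits, when written out; each reported result takes exactly one rounding; all derived quantities are computed from the weighed amounts on 1000 t of glass at full float precision (the five compositions, yield, glass mass, the totals, LOI) as quoted within the problem or answer text.
Oxide mass targets, per 1000 t vitreous product:
  SiO2: 32.40% × 1000 = 324.0 t
  Al2O3: 3.261% × 1000 = 32.61 t
  CaO: 5.079% × 1000 = 50.79 t
  TiO2: 30.34% × 1000 = 303.4 t
  MgO: 28.92% × 1000 = 289.2 t
Sums-versus-targets review from the weights as reported, relative to the basis at hand (summed amounts equal target values given rounding of the digits):
  SiO2: 514.4·0.6298 = 324.0 t (target 324.0 t)
  Al2O3: 49.93·0.6531 = 32.61 t (target 32.61 t)
  CaO: 87.42·0.5810 = 50.79 t (target 50.79 t)
  TiO2: 306.5·0.9900 = 303.4 t (target 303.4 t)
  MgO: 514.4·0.3204 + 87.42·0.4090 + 185.3·0.4782 = 289.2 t (target 289.2 t)
Glass-mass sanity pass: batch total minus LOI = 1000 t (the Σ of target masses is 1000 t; versus the stated basis of 1000 t — deltas are rounding alone).
Batch grand total — Σ batch = 1144 t; LOI loss = Σ batch·LOI = 143.6 t; the yield ratio, glass ÷ batch: 87.45%.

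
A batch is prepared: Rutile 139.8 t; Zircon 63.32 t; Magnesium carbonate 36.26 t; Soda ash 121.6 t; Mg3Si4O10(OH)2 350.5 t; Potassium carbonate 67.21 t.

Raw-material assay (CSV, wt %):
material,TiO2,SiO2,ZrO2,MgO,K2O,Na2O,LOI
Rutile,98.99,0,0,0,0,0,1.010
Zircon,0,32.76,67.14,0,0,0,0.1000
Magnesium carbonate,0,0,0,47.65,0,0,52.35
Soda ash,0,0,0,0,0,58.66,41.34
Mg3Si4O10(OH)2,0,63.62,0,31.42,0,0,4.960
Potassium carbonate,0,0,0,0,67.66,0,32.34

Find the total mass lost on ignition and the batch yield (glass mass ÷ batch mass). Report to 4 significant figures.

LOI loss = 109.8 t; glass = 668.8 t; yield = 85.89%

Rounding to four significant digits extends to each mid-chain value as displayed — full precision is held throughout. Every reported value includes exactly one rounding — derived quantities are carried at full precision (the six compositions, totals, the yield, ignition loss, glass mass) using the weight values on 668.8 t of glass, exactly as printed in either problem or answer.
Loss on ignition, line by line:
  Rutile: 139.8 × 0.01010 = 1.412 t
  Zircon: 63.32 × 0.001000 = 0.06332 t
  Magnesium carbonate: 36.26 × 0.5235 = 18.98 t
  Soda ash: 121.6 × 0.4134 = 50.27 t
  Mg3Si4O10(OH)2: 350.5 × 0.04960 = 17.38 t
  Potassium carbonate: 67.21 × 0.3234 = 21.74 t
Total LOI = 109.8 t
Glass = batch − LOI = 778.7 − 109.8 = 668.8 t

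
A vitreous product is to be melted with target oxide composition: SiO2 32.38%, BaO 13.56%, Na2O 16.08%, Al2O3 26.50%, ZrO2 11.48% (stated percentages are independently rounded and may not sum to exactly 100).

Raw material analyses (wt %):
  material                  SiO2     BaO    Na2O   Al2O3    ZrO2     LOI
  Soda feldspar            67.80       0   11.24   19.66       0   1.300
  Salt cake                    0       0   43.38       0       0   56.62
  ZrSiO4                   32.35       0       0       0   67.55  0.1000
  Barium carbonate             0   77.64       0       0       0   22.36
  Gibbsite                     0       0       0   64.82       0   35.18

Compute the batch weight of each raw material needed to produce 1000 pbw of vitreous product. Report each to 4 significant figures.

Mid-chain values are printed, rounded to 4 significant digits, within the worked lines. All arithmetic carries full float precision through every step; exactly one rounding goes into every reported value — the derived quantities are carried starting from the weights on 1000 pbw of glass at full float precision (the five compositions, LOI, glass mass, yield, the totals), exactly as shown in question or answer.
Target oxide masses per 1000 pbw vitreous product:
  SiO2: 32.38% × 1000 = 323.8 pbw
  BaO: 13.56% × 1000 = 135.6 pbw
  Na2O: 16.08% × 1000 = 160.8 pbw
  Al2O3: 26.50% × 1000 = 265.0 pbw
  ZrO2: 11.48% × 1000 = 114.8 pbw
Mass-balance tally per oxide on the weights just shown, at the basis given (oxide sums agree with the targets exact up to rounding of places):
  SiO2: 396.5·0.6780 + 169.9·0.3235 = 323.8 pbw (target 323.8 pbw)
  BaO: 174.7·0.7764 = 135.6 pbw (target 135.6 pbw)
  Na2O: 396.5·0.1124 + 267.9·0.4338 = 160.8 pbw (target 160.8 pbw)
  Al2O3: 396.5·0.1966 + 288.6·0.6482 = 265.0 pbw (target 265.0 pbw)
  ZrO2: 169.9·0.6755 = 114.8 pbw (target 114.8 pbw)
Mass balance on the glass: the batch minus its LOI: 1000 pbw (oxide target masses add up to 1000 pbw; the stated basis being 1000 pbw — any gap is answer rounding).
Adding the batch up: Σ batch = 1298 pbw; LOI loss = Σ batch·LOI = 297.6 pbw; yield = glass ÷ total batch = 77.07%.

Batch per 1000 pbw vitreous product:
  Soda feldspar: 396.5 pbw
  Salt cake: 267.9 pbw
  ZrSiO4: 169.9 pbw
  Barium carbonate: 174.7 pbw
  Gibbsite: 288.6 pbw
Total batch = 1298 pbw; LOI loss = 297.6 pbw; yield = 77.07%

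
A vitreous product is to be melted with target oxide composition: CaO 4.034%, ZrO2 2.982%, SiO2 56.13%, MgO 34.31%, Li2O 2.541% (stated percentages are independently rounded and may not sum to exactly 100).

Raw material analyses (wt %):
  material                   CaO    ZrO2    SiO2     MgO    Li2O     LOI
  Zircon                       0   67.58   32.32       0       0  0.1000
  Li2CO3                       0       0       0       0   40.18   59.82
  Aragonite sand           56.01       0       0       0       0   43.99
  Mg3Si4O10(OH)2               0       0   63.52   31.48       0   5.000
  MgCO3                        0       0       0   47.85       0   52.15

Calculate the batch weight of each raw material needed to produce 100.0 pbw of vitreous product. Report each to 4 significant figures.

The whole derivation holds full float precision end to end. Working values appear, rounded to 4 significant digits, in the working — each reported figure is rounded only once — the derived quantities are computed in full float precision (net glass mass, totals, ignition loss, the yield, the five compositions) starting from the weights on 100.0 pbw of glass as given in either problem or answer.
Target masses of each oxide per 100.0 pbw vitreous product:
  CaO: 4.034% × 100.0 = 4.034 pbw
  ZrO2: 2.982% × 100.0 = 2.982 pbw
  SiO2: 56.13% × 100.0 = 56.13 pbw
  MgO: 34.31% × 100.0 = 34.31 pbw
  Li2O: 2.541% × 100.0 = 2.541 pbw
Sums-versus-targets review per the reported batch figures, per the basis as stated (oxide sums agree with the targets exact up to rounding of places):
  CaO: 7.202·0.5601 = 4.034 pbw (target 4.034 pbw)
  ZrO2: 4.413·0.6758 = 2.982 pbw (target 2.982 pbw)
  SiO2: 4.413·0.3232 + 86.12·0.6352 = 56.13 pbw (target 56.13 pbw)
  MgO: 86.12·0.3148 + 15.05·0.4785 = 34.31 pbw (target 34.31 pbw)
  Li2O: 6.324·0.4018 = 2.541 pbw (target 2.541 pbw)
Glass mass check: total batch − LOI = 100.0 pbw (summing oxide targets gives 100.0 pbw; the stated basis being 100.0 pbw — rounding explains the deltas).
Whole-batch sum: Σ batch = 119.1 pbw; LOI loss = Σ batch·LOI = 19.11 pbw; yield = glass ÷ total batch = 83.96%.

Batch per 100.0 pbw vitreous product:
  Zircon: 4.413 pbw
  Li2CO3: 6.324 pbw
  Aragonite sand: 7.202 pbw
  Mg3Si4O10(OH)2: 86.12 pbw
  MgCO3: 15.05 pbw
Total batch = 119.1 pbw; LOI loss = 19.11 pbw; yield = 83.96%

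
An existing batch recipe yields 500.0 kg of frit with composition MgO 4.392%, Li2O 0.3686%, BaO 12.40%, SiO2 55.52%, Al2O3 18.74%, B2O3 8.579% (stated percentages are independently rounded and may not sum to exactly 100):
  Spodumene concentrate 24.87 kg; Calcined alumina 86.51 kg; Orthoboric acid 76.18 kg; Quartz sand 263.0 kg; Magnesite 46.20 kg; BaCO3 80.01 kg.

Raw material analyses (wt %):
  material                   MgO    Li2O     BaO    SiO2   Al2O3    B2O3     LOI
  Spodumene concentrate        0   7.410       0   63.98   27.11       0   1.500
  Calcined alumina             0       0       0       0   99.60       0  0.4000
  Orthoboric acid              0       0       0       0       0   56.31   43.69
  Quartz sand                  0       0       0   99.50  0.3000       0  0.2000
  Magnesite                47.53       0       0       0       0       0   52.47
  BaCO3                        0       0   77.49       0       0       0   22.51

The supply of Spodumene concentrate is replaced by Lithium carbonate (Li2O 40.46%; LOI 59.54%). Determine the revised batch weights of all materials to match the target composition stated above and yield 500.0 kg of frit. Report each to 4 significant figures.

The intermediate values are displayed, rounded to 4 significant digits, at each printed step. Full float precision is kept all the way through — each reported number receives exactly one rounding. The derived quantities, including net glass mass, ignition loss, the yield, totals, six oxide percentages, are computed from the batch weights per 500.0 kg of glass at full precision, exactly as printed in the problem or answer text.
Oxide mass targets, per 500.0 kg frit:
  MgO: 4.392% × 500.0 = 21.96 kg
  Li2O: 0.3686% × 500.0 = 1.843 kg
  BaO: 12.40% × 500.0 = 62.00 kg
  SiO2: 55.52% × 500.0 = 277.6 kg
  Al2O3: 18.74% × 500.0 = 93.70 kg
  B2O3: 8.579% × 500.0 = 42.90 kg
A balance pass over the oxides, applying the batch weights above, on the stated basis (target by target, the sums agree modulo rounding of the values):
  MgO: 46.20·0.4753 = 21.96 kg (target 21.96 kg)
  Li2O: 4.555·0.4046 = 1.843 kg (target 1.843 kg)
  BaO: 80.01·0.7749 = 62.00 kg (target 62.00 kg)
  SiO2: 279.0·0.9950 = 277.6 kg (target 277.6 kg)
  Al2O3: 93.24·0.9960 + 279.0·0.003000 = 93.70 kg (target 93.70 kg)
  B2O3: 76.18·0.5631 = 42.90 kg (target 42.90 kg)
The glass-mass cross-check: batch total minus LOI = 500.0 kg (the targets, summed, come to 500.0 kg; versus the stated basis of 500.0 kg — any gap is answer rounding).
Batch total: Σ batch = 579.2 kg; ignition loss, Σ(batch × LOI) = 79.18 kg; yield = glass ÷ total batch = 86.33%.

Revised batch per 500.0 kg frit:
  Lithium carbonate: 4.555 kg
  Calcined alumina: 93.24 kg
  Orthoboric acid: 76.18 kg
  Quartz sand: 279.0 kg
  Magnesite: 46.20 kg
  BaCO3: 80.01 kg
Total batch = 579.2 kg; LOI loss = 79.18 kg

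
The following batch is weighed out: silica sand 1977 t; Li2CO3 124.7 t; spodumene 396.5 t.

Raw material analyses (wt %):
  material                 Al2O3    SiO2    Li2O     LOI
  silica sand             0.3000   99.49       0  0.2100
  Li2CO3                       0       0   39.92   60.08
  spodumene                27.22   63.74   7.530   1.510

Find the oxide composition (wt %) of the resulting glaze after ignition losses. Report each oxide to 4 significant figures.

Glass mass = 2413 t (batch 2498 − LOI 85.06).
Composition: Al2O3 4.718%, SiO2 91.98%, Li2O 3.300%

The whole derivation holds full precision at every stage; values along the way are displayed rounded off to 4 significant digits in the printout. Each reported value takes just one rounding. Derived quantities, which include the totals, ignition loss, glass mass, the three compositions, the yield, are computed in full precision, exactly as shown in either problem or answer, from the weighed amounts at 2413 t of glass.
Oxide masses out of the charge:
  Al2O3: 1977·0.003000 + 396.5·0.2722 = 113.9 t
  SiO2: 1977·0.9949 + 396.5·0.6374 = 2220 t
  Li2O: 124.7·0.3992 + 396.5·0.07530 = 79.64 t
LOI: 1977·0.002100 + 124.7·0.6008 + 396.5·0.01510 = 85.06 t
Glass mass = batch − LOI = 2498 − 85.06 = 2413 t (the oxide masses sum to this)
each oxide over glass, ×100, is wt %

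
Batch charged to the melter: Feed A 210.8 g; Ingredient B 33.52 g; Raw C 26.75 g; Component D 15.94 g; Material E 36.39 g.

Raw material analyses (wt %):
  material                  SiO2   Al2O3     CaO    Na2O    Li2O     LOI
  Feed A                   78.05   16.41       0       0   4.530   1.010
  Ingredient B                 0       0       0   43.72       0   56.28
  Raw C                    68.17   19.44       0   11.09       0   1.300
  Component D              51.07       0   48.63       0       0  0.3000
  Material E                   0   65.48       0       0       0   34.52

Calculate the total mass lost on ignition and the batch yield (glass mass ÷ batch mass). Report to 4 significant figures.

Full precision is carried all the way through. Intermediates appear with 4-significant-figure rounding on the page; exactly one rounding goes into every reported number; derived quantities (the totals, glass mass, five oxide percentages, ignition loss, yield) are rebuilt starting from the weights per 289.4 g of glass in exact precision precisely as stated by question or answer.
Ignition loss by material:
  Feed A: 210.8 × 0.01010 = 2.129 g
  Ingredient B: 33.52 × 0.5628 = 18.87 g
  Raw C: 26.75 × 0.01300 = 0.3478 g
  Component D: 15.94 × 0.003000 = 0.04782 g
  Material E: 36.39 × 0.3452 = 12.56 g
Total LOI = 33.95 g
Glass = batch − LOI = 323.4 − 33.95 = 289.4 g

LOI loss = 33.95 g; glass = 289.4 g; yield = 89.50%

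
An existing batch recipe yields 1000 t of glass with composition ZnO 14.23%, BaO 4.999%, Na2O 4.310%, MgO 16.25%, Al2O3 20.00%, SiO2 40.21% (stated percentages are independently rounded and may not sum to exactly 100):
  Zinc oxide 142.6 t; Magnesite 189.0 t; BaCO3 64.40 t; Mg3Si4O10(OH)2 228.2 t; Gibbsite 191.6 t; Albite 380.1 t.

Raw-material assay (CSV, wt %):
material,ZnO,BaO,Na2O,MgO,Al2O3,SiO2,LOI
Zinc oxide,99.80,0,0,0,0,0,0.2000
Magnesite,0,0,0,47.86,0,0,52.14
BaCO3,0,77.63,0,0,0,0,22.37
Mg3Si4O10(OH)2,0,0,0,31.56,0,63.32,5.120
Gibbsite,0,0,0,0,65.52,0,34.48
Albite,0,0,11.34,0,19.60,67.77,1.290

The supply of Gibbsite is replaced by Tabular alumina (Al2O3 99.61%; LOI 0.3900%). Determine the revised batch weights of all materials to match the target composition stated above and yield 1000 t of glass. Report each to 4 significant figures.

Each numeric step maintains exact precision throughout — values along the way appear rounded to four significant digits in the working. Every reported result includes exactly one rounding; all derived quantities are re-derived in full float precision (yield, the six compositions, net glass mass, totals, ignition loss) from the weighed amounts on 1000 t of glass, as given in either problem or answer.
Target masses of each oxide per 1000 t glass:
  ZnO: 14.23% × 1000 = 142.3 t
  BaO: 4.999% × 1000 = 49.99 t
  Na2O: 4.310% × 1000 = 43.10 t
  MgO: 16.25% × 1000 = 162.5 t
  Al2O3: 20.00% × 1000 = 200.0 t
  SiO2: 40.21% × 1000 = 402.1 t
Oxide-by-oxide audit with the batch weights as given, under the basis named above (summed amounts equal target values modulo rounding of the values):
  ZnO: 142.6·0.9980 = 142.3 t (target 142.3 t)
  BaO: 64.40·0.7763 = 49.99 t (target 49.99 t)
  Na2O: 380.1·0.1134 = 43.10 t (target 43.10 t)
  MgO: 189.0·0.4786 + 228.2·0.3156 = 162.5 t (target 162.5 t)
  Al2O3: 126.0·0.9961 + 380.1·0.1960 = 200.0 t (target 200.0 t)
  SiO2: 228.2·0.6332 + 380.1·0.6777 = 402.1 t (target 402.1 t)
Auditing the glass mass value: total batch − LOI = 1000 t (oxide target masses add up to 1000 t; with the basis standing at 1000 t — any gap is answer rounding).
Whole-batch sum: Σ batch = 1130 t; loss to ignition Σ batch·LOI = 130.3 t; yield: glass divided by total = 88.47%.

Revised batch per 1000 t glass:
  Zinc oxide: 142.6 t
  Magnesite: 189.0 t
  BaCO3: 64.40 t
  Mg3Si4O10(OH)2: 228.2 t
  Tabular alumina: 126.0 t
  Albite: 380.1 t
Total batch = 1130 t; LOI loss = 130.3 t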